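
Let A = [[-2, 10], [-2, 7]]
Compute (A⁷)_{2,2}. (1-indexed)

10423

tr A = 5 and det A = 6, so the characteristic polynomial is λ² − (5)λ + (6) with roots 2 and 3.
Eigenvectors give P = [[5, 2], [2, 1]] with P⁻¹ = [[1, -2], [-2, 5]], and A = P·diag(2, 3)·P⁻¹.
Then A⁷ = P·diag(128, 2187)·P⁻¹ = [[640, 4374], [256, 2187]] · [[1, -2], [-2, 5]] = [[-8108, 20590], [-4118, 10423]].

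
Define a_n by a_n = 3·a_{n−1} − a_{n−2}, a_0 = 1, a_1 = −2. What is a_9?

−6155

With companion matrix T = [[3, −1], [1, 0]], [a_n, a_{n−1}]ᵀ = T·[a_{n−1}, a_{n−2}]ᵀ, so [a_9, a_8]ᵀ = T⁸·[a_1, a_0]ᵀ.
T⁸ = [[2584, −987], [987, −377]], giving [a_9, a_8]ᵀ = [[−6155], [−2351]].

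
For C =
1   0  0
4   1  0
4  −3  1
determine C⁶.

[[1, 0, 0], [24, 1, 0], [−156, −18, 1]]

C = I + N where N = [[0, 0, 0], [4, 0, 0], [4, −3, 0]] is strictly lower-triangular, so N³ = 0.
(I + N)⁶ = I + 6·N + 15·N² = [[1, 0, 0], [24, 1, 0], [−156, −18, 1]].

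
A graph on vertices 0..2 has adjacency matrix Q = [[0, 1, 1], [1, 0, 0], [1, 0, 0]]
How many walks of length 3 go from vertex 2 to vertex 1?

0

The number of length-3 walks from vertex 2 to vertex 1 is entry (2,1) of Q³, where Q is the adjacency matrix.
Q² = [[2, 0, 0], [0, 1, 1], [0, 1, 1]]
Q³ = [[0, 2, 2], [2, 0, 0], [2, 0, 0]]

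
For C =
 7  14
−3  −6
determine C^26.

C² = C (a projection; rank 1, trace 1), so C^26 = C.

[[7, 14], [−3, −6]]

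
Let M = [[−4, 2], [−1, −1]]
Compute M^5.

tr M = −5 and det M = 6, so the characteristic polynomial is λ² − (−5)λ + (6) with roots −2 and −3.
Eigenvectors give P = [[−1, 2], [−1, 1]] with P⁻¹ = [[1, −2], [1, −1]], and M = P·diag(−2, −3)·P⁻¹.
Then M^5 = P·diag(−32, −243)·P⁻¹ = [[32, −486], [32, −243]] · [[1, −2], [1, −1]] = [[−454, 422], [−211, 179]].

[[−454, 422], [−211, 179]]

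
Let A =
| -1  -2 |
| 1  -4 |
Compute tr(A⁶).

tr A = -5 and det A = 6, so the characteristic polynomial is λ² − (-5)λ + (6) with roots -2 and -3.
Eigenvectors give P = [[2, 1], [1, 1]] with P⁻¹ = [[1, -1], [-1, 2]], and A = P·diag(-2, -3)·P⁻¹.
Then A⁶ = P·diag(64, 729)·P⁻¹ = [[128, 729], [64, 729]] · [[1, -1], [-1, 2]] = [[-601, 1330], [-665, 1394]].

793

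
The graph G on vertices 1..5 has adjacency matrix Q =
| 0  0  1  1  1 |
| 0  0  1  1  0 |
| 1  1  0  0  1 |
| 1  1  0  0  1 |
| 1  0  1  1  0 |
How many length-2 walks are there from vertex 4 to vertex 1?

The number of length-2 walks from vertex 4 to vertex 1 is entry (4,1) of Q^2, where Q is the adjacency matrix.
Q^2 = [[3, 2, 1, 1, 2], [2, 2, 0, 0, 2], [1, 0, 3, 3, 1], [1, 0, 3, 3, 1], [2, 2, 1, 1, 3]]

1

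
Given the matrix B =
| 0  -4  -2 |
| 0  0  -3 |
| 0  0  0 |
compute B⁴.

B is strictly triangular, hence nilpotent: B³ = 0, so B⁴ = 0.

[[0, 0, 0], [0, 0, 0], [0, 0, 0]]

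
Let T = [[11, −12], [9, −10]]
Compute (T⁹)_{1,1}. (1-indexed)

tr T = 1 and det T = −2, so the characteristic polynomial is λ² − (1)λ + (−2) with roots −1 and 2.
Eigenvectors give P = [[−1, −4], [−1, −3]] with P⁻¹ = [[3, −4], [−1, 1]], and T = P·diag(−1, 2)·P⁻¹.
Then T⁹ = P·diag(−1, 512)·P⁻¹ = [[1, −2048], [1, −1536]] · [[3, −4], [−1, 1]] = [[2051, −2052], [1539, −1540]].

2051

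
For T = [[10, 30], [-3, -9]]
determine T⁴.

T² = T (a projection; rank 1, trace 1), so T⁴ = T.

[[10, 30], [-3, -9]]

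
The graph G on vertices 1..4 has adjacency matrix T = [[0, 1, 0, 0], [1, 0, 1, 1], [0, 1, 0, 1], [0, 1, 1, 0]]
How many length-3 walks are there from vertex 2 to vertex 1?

3

The number of length-3 walks from vertex 2 to vertex 1 is entry (2,1) of T³, where T is the adjacency matrix.
T² = [[1, 0, 1, 1], [0, 3, 1, 1], [1, 1, 2, 1], [1, 1, 1, 2]]
T³ = [[0, 3, 1, 1], [3, 2, 4, 4], [1, 4, 2, 3], [1, 4, 3, 2]]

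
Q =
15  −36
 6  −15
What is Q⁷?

tr Q = 0 and det Q = −9, so the characteristic polynomial is λ² − (0)λ + (−9) with roots −3 and 3.
Eigenvectors give P = [[2, 3], [1, 1]] with P⁻¹ = [[−1, 3], [1, −2]], and Q = P·diag(−3, 3)·P⁻¹.
Then Q⁷ = P·diag(−2187, 2187)·P⁻¹ = [[−4374, 6561], [−2187, 2187]] · [[−1, 3], [1, −2]] = [[10935, −26244], [4374, −10935]].

[[10935, −26244], [4374, −10935]]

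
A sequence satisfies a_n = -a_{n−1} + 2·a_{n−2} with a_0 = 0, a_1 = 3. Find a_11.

2049

With companion matrix Q = [[-1, 2], [1, 0]], [a_n, a_{n−1}]ᵀ = Q·[a_{n−1}, a_{n−2}]ᵀ, so [a_11, a_10]ᵀ = Q^10·[a_1, a_0]ᵀ.
Q^10 = [[683, -682], [-341, 342]], giving [a_11, a_10]ᵀ = [[2049], [-1023]].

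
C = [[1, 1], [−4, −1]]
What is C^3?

[[−3, −3], [12, 3]]

C^2 = [[−3, 0], [0, −3]]
C^3 = [[−3, −3], [12, 3]]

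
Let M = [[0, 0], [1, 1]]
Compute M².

[[0, 0], [1, 1]]

M² = M (a projection; rank 1, trace 1), so M² = M.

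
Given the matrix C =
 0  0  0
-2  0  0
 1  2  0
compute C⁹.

[[0, 0, 0], [0, 0, 0], [0, 0, 0]]

C is strictly triangular, hence nilpotent: C³ = 0, so C⁹ = 0.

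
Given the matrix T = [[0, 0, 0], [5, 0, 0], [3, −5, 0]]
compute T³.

T is strictly triangular, hence nilpotent: T³ = 0, so T³ = 0.

[[0, 0, 0], [0, 0, 0], [0, 0, 0]]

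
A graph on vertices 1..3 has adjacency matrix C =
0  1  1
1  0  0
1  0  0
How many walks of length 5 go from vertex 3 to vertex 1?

The number of length-5 walks from vertex 3 to vertex 1 is entry (3,1) of C⁵, where C is the adjacency matrix.
C² = [[2, 0, 0], [0, 1, 1], [0, 1, 1]]
C³ = [[0, 2, 2], [2, 0, 0], [2, 0, 0]]
C⁴ = [[4, 0, 0], [0, 2, 2], [0, 2, 2]]
C⁵ = [[0, 4, 4], [4, 0, 0], [4, 0, 0]]

4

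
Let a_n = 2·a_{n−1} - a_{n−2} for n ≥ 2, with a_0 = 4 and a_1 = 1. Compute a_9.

-23

With companion matrix B = [[2, -1], [1, 0]], [a_n, a_{n−1}]ᵀ = B·[a_{n−1}, a_{n−2}]ᵀ, so [a_9, a_8]ᵀ = B⁸·[a_1, a_0]ᵀ.
B⁸ = [[9, -8], [8, -7]], giving [a_9, a_8]ᵀ = [[-23], [-20]].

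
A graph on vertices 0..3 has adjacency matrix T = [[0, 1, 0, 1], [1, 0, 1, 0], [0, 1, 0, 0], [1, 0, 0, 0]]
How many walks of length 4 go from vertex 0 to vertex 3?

0

The number of length-4 walks from vertex 0 to vertex 3 is entry (0,3) of T⁴, where T is the adjacency matrix.
T² = [[2, 0, 1, 0], [0, 2, 0, 1], [1, 0, 1, 0], [0, 1, 0, 1]]
T³ = [[0, 3, 0, 2], [3, 0, 2, 0], [0, 2, 0, 1], [2, 0, 1, 0]]
T⁴ = [[5, 0, 3, 0], [0, 5, 0, 3], [3, 0, 2, 0], [0, 3, 0, 2]]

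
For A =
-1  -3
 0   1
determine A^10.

[[1, 0], [0, 1]]

A² = I (check: tr A = 0 and det A = -1), so A^10 = I since 10 is even.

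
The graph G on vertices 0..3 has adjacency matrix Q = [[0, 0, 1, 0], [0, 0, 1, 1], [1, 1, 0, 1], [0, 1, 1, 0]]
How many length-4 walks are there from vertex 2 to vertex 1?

6

The number of length-4 walks from vertex 2 to vertex 1 is entry (2,1) of Q⁴, where Q is the adjacency matrix.
Q² = [[1, 1, 0, 1], [1, 2, 1, 1], [0, 1, 3, 1], [1, 1, 1, 2]]
Q³ = [[0, 1, 3, 1], [1, 2, 4, 3], [3, 4, 2, 4], [1, 3, 4, 2]]
Q⁴ = [[3, 4, 2, 4], [4, 7, 6, 6], [2, 6, 11, 6], [4, 6, 6, 7]]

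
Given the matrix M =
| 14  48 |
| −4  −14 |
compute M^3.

[[56, 192], [−16, −56]]

tr M = 0 and det M = −4, so the characteristic polynomial is λ² − (0)λ + (−4) with roots −2 and 2.
Eigenvectors give P = [[−3, −4], [1, 1]] with P⁻¹ = [[1, 4], [−1, −3]], and M = P·diag(−2, 2)·P⁻¹.
Then M^3 = P·diag(−8, 8)·P⁻¹ = [[24, −32], [−8, 8]] · [[1, 4], [−1, −3]] = [[56, 192], [−16, −56]].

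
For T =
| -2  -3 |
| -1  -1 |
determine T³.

[[-23, -30], [-10, -13]]

T² = [[7, 9], [3, 4]]
T³ = [[-23, -30], [-10, -13]]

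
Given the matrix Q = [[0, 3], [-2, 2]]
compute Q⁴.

Q² = [[-6, 6], [-4, -2]]
Q³ = [[-12, -6], [4, -16]]
Q⁴ = [[12, -48], [32, -20]]

[[12, -48], [32, -20]]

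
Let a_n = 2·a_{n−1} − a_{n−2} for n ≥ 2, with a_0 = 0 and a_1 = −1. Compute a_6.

−6

With companion matrix M = [[2, −1], [1, 0]], [a_n, a_{n−1}]ᵀ = M·[a_{n−1}, a_{n−2}]ᵀ, so [a_6, a_5]ᵀ = M⁵·[a_1, a_0]ᵀ.
M⁵ = [[6, −5], [5, −4]], giving [a_6, a_5]ᵀ = [[−6], [−5]].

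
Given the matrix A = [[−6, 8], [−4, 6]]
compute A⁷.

[[−384, 512], [−256, 384]]

tr A = 0 and det A = −4, so the characteristic polynomial is λ² − (0)λ + (−4) with roots −2 and 2.
Eigenvectors give P = [[2, −1], [1, −1]] with P⁻¹ = [[1, −1], [1, −2]], and A = P·diag(−2, 2)·P⁻¹.
Then A⁷ = P·diag(−128, 128)·P⁻¹ = [[−256, −128], [−128, −128]] · [[1, −1], [1, −2]] = [[−384, 512], [−256, 384]].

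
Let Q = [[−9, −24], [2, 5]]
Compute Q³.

tr Q = −4 and det Q = 3, so the characteristic polynomial is λ² − (−4)λ + (3) with roots −3 and −1.
Eigenvectors give P = [[4, −3], [−1, 1]] with P⁻¹ = [[1, 3], [1, 4]], and Q = P·diag(−3, −1)·P⁻¹.
Then Q³ = P·diag(−27, −1)·P⁻¹ = [[−108, 3], [27, −1]] · [[1, 3], [1, 4]] = [[−105, −312], [26, 77]].

[[−105, −312], [26, 77]]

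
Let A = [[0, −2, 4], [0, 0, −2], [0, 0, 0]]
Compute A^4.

A is strictly triangular, hence nilpotent: A^3 = 0, so A^4 = 0.

[[0, 0, 0], [0, 0, 0], [0, 0, 0]]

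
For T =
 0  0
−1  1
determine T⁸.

[[0, 0], [−1, 1]]

T² = T (a projection; rank 1, trace 1), so T⁸ = T.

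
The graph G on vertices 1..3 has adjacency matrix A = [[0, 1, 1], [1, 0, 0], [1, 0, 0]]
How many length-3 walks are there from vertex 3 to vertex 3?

0

The number of length-3 walks from vertex 3 to vertex 3 is entry (3,3) of A³, where A is the adjacency matrix.
A² = [[2, 0, 0], [0, 1, 1], [0, 1, 1]]
A³ = [[0, 2, 2], [2, 0, 0], [2, 0, 0]]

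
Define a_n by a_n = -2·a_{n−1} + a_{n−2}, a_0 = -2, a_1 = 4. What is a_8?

With companion matrix T = [[-2, 1], [1, 0]], [a_n, a_{n−1}]ᵀ = T·[a_{n−1}, a_{n−2}]ᵀ, so [a_8, a_7]ᵀ = T⁷·[a_1, a_0]ᵀ.
T⁷ = [[-408, 169], [169, -70]], giving [a_8, a_7]ᵀ = [[-1970], [816]].

-1970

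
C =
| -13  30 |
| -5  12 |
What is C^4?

[[211, -390], [65, -114]]

tr C = -1 and det C = -6, so the characteristic polynomial is λ² − (-1)λ + (-6) with roots -3 and 2.
Eigenvectors give P = [[3, 2], [1, 1]] with P⁻¹ = [[1, -2], [-1, 3]], and C = P·diag(-3, 2)·P⁻¹.
Then C^4 = P·diag(81, 16)·P⁻¹ = [[243, 32], [81, 16]] · [[1, -2], [-1, 3]] = [[211, -390], [65, -114]].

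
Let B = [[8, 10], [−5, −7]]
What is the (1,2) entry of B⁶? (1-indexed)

1330

tr B = 1 and det B = −6, so the characteristic polynomial is λ² − (1)λ + (−6) with roots 3 and −2.
Eigenvectors give P = [[−2, 1], [1, −1]] with P⁻¹ = [[−1, −1], [−1, −2]], and B = P·diag(3, −2)·P⁻¹.
Then B⁶ = P·diag(729, 64)·P⁻¹ = [[−1458, 64], [729, −64]] · [[−1, −1], [−1, −2]] = [[1394, 1330], [−665, −601]].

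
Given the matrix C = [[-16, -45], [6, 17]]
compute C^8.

tr C = 1 and det C = -2, so the characteristic polynomial is λ² − (1)λ + (-2) with roots 2 and -1.
Eigenvectors give P = [[5, 3], [-2, -1]] with P⁻¹ = [[-1, -3], [2, 5]], and C = P·diag(2, -1)·P⁻¹.
Then C^8 = P·diag(256, 1)·P⁻¹ = [[1280, 3], [-512, -1]] · [[-1, -3], [2, 5]] = [[-1274, -3825], [510, 1531]].

[[-1274, -3825], [510, 1531]]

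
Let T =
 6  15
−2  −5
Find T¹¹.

[[6, 15], [−2, −5]]

T² = T (a projection; rank 1, trace 1), so T¹¹ = T.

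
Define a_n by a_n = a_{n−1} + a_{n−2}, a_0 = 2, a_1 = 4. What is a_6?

42

With companion matrix C = [[1, 1], [1, 0]], [a_n, a_{n−1}]ᵀ = C·[a_{n−1}, a_{n−2}]ᵀ, so [a_6, a_5]ᵀ = C^5·[a_1, a_0]ᵀ.
C^5 = [[8, 5], [5, 3]], giving [a_6, a_5]ᵀ = [[42], [26]].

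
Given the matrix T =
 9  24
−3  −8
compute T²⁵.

T² = T (a projection; rank 1, trace 1), so T²⁵ = T.

[[9, 24], [−3, −8]]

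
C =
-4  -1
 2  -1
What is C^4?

C^2 = [[14, 5], [-10, -1]]
C^3 = [[-46, -19], [38, 11]]
C^4 = [[146, 65], [-130, -49]]

[[146, 65], [-130, -49]]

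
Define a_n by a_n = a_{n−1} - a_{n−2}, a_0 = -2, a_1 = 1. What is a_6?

-2

With companion matrix Q = [[1, -1], [1, 0]], [a_n, a_{n−1}]ᵀ = Q·[a_{n−1}, a_{n−2}]ᵀ, so [a_6, a_5]ᵀ = Q⁵·[a_1, a_0]ᵀ.
Q⁵ = [[0, 1], [-1, 1]], giving [a_6, a_5]ᵀ = [[-2], [-3]].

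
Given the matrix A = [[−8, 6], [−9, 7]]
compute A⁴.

tr A = −1 and det A = −2, so the characteristic polynomial is λ² − (−1)λ + (−2) with roots −2 and 1.
Eigenvectors give P = [[1, −2], [1, −3]] with P⁻¹ = [[3, −2], [1, −1]], and A = P·diag(−2, 1)·P⁻¹.
Then A⁴ = P·diag(16, 1)·P⁻¹ = [[16, −2], [16, −3]] · [[3, −2], [1, −1]] = [[46, −30], [45, −29]].

[[46, −30], [45, −29]]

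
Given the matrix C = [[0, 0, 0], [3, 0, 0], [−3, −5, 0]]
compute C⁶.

[[0, 0, 0], [0, 0, 0], [0, 0, 0]]

C is strictly triangular, hence nilpotent: C³ = 0, so C⁶ = 0.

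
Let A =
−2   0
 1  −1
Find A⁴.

[[16, 0], [−15, 1]]

tr A = −3 and det A = 2, so the characteristic polynomial is λ² − (−3)λ + (2) with roots −2 and −1.
Eigenvectors give P = [[−1, 0], [1, 1]] with P⁻¹ = [[−1, 0], [1, 1]], and A = P·diag(−2, −1)·P⁻¹.
Then A⁴ = P·diag(16, 1)·P⁻¹ = [[−16, 0], [16, 1]] · [[−1, 0], [1, 1]] = [[16, 0], [−15, 1]].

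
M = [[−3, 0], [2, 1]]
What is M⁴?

M² = [[9, 0], [−4, 1]]
M³ = [[−27, 0], [14, 1]]
M⁴ = [[81, 0], [−40, 1]]

[[81, 0], [−40, 1]]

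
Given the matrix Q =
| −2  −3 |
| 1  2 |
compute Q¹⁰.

Q² = I (check: tr Q = 0 and det Q = −1), so Q¹⁰ = I since 10 is even.

[[1, 0], [0, 1]]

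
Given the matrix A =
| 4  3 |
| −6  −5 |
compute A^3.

[[10, 9], [−18, −17]]

tr A = −1 and det A = −2, so the characteristic polynomial is λ² − (−1)λ + (−2) with roots 1 and −2.
Eigenvectors give P = [[1, −1], [−1, 2]] with P⁻¹ = [[2, 1], [1, 1]], and A = P·diag(1, −2)·P⁻¹.
Then A^3 = P·diag(1, −8)·P⁻¹ = [[1, 8], [−1, −16]] · [[2, 1], [1, 1]] = [[10, 9], [−18, −17]].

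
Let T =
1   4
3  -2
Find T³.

[[1, 60], [45, -44]]

T² = [[13, -4], [-3, 16]]
T³ = [[1, 60], [45, -44]]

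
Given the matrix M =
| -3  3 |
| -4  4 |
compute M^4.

[[-3, 3], [-4, 4]]

M^2 = [[-3, 3], [-4, 4]]
M^3 = [[-3, 3], [-4, 4]]
M^4 = [[-3, 3], [-4, 4]]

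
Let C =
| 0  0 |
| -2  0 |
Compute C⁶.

[[0, 0], [0, 0]]

C is strictly triangular, hence nilpotent: C² = 0, so C⁶ = 0.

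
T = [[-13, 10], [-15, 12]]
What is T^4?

[[211, -130], [195, -114]]

tr T = -1 and det T = -6, so the characteristic polynomial is λ² − (-1)λ + (-6) with roots 2 and -3.
Eigenvectors give P = [[-2, 1], [-3, 1]] with P⁻¹ = [[1, -1], [3, -2]], and T = P·diag(2, -3)·P⁻¹.
Then T^4 = P·diag(16, 81)·P⁻¹ = [[-32, 81], [-48, 81]] · [[1, -1], [3, -2]] = [[211, -130], [195, -114]].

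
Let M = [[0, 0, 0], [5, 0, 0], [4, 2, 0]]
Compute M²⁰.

[[0, 0, 0], [0, 0, 0], [0, 0, 0]]

M is strictly triangular, hence nilpotent: M³ = 0, so M²⁰ = 0.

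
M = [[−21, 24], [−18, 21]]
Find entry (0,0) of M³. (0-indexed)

−189

tr M = 0 and det M = −9, so the characteristic polynomial is λ² − (0)λ + (−9) with roots −3 and 3.
Eigenvectors give P = [[4, 1], [3, 1]] with P⁻¹ = [[1, −1], [−3, 4]], and M = P·diag(−3, 3)·P⁻¹.
Then M³ = P·diag(−27, 27)·P⁻¹ = [[−108, 27], [−81, 27]] · [[1, −1], [−3, 4]] = [[−189, 216], [−162, 189]].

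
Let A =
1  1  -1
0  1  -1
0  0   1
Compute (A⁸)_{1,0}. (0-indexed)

A = I + N where N = [[0, 1, -1], [0, 0, -1], [0, 0, 0]] is strictly upper-triangular, so N³ = 0.
(I + N)⁸ = I + 8·N + 28·N² = [[1, 8, -36], [0, 1, -8], [0, 0, 1]].

0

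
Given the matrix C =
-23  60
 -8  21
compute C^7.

[[-13127, 32820], [-4376, 10941]]

tr C = -2 and det C = -3, so the characteristic polynomial is λ² − (-2)λ + (-3) with roots -3 and 1.
Eigenvectors give P = [[3, -5], [1, -2]] with P⁻¹ = [[2, -5], [1, -3]], and C = P·diag(-3, 1)·P⁻¹.
Then C^7 = P·diag(-2187, 1)·P⁻¹ = [[-6561, -5], [-2187, -2]] · [[2, -5], [1, -3]] = [[-13127, 32820], [-4376, 10941]].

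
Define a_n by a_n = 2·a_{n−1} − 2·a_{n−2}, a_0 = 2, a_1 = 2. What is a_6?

0

With companion matrix C = [[2, −2], [1, 0]], [a_n, a_{n−1}]ᵀ = C·[a_{n−1}, a_{n−2}]ᵀ, so [a_6, a_5]ᵀ = C^5·[a_1, a_0]ᵀ.
C^5 = [[−8, 8], [−4, 0]], giving [a_6, a_5]ᵀ = [[0], [−8]].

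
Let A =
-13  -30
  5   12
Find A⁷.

tr A = -1 and det A = -6, so the characteristic polynomial is λ² − (-1)λ + (-6) with roots -3 and 2.
Eigenvectors give P = [[3, 2], [-1, -1]] with P⁻¹ = [[1, 2], [-1, -3]], and A = P·diag(-3, 2)·P⁻¹.
Then A⁷ = P·diag(-2187, 128)·P⁻¹ = [[-6561, 256], [2187, -128]] · [[1, 2], [-1, -3]] = [[-6817, -13890], [2315, 4758]].

[[-6817, -13890], [2315, 4758]]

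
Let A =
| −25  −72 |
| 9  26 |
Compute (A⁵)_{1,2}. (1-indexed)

tr A = 1 and det A = −2, so the characteristic polynomial is λ² − (1)λ + (−2) with roots 2 and −1.
Eigenvectors give P = [[−8, −3], [3, 1]] with P⁻¹ = [[1, 3], [−3, −8]], and A = P·diag(2, −1)·P⁻¹.
Then A⁵ = P·diag(32, −1)·P⁻¹ = [[−256, 3], [96, −1]] · [[1, 3], [−3, −8]] = [[−265, −792], [99, 296]].

−792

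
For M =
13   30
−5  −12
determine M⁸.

tr M = 1 and det M = −6, so the characteristic polynomial is λ² − (1)λ + (−6) with roots −2 and 3.
Eigenvectors give P = [[−2, −3], [1, 1]] with P⁻¹ = [[1, 3], [−1, −2]], and M = P·diag(−2, 3)·P⁻¹.
Then M⁸ = P·diag(256, 6561)·P⁻¹ = [[−512, −19683], [256, 6561]] · [[1, 3], [−1, −2]] = [[19171, 37830], [−6305, −12354]].

[[19171, 37830], [−6305, −12354]]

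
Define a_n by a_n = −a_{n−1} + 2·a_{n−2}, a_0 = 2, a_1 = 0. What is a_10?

With companion matrix B = [[−1, 2], [1, 0]], [a_n, a_{n−1}]ᵀ = B·[a_{n−1}, a_{n−2}]ᵀ, so [a_10, a_9]ᵀ = B^9·[a_1, a_0]ᵀ.
B^9 = [[−341, 342], [171, −170]], giving [a_10, a_9]ᵀ = [[684], [−340]].

684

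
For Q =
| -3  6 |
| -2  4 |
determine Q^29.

Q² = Q (a projection; rank 1, trace 1), so Q^29 = Q.

[[-3, 6], [-2, 4]]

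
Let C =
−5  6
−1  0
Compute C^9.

[[−58025, 115026], [−19171, 37830]]

tr C = −5 and det C = 6, so the characteristic polynomial is λ² − (−5)λ + (6) with roots −2 and −3.
Eigenvectors give P = [[2, −3], [1, −1]] with P⁻¹ = [[−1, 3], [−1, 2]], and C = P·diag(−2, −3)·P⁻¹.
Then C^9 = P·diag(−512, −19683)·P⁻¹ = [[−1024, 59049], [−512, 19683]] · [[−1, 3], [−1, 2]] = [[−58025, 115026], [−19171, 37830]].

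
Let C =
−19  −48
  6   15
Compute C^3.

tr C = −4 and det C = 3, so the characteristic polynomial is λ² − (−4)λ + (3) with roots −1 and −3.
Eigenvectors give P = [[−8, 3], [3, −1]] with P⁻¹ = [[1, 3], [3, 8]], and C = P·diag(−1, −3)·P⁻¹.
Then C^3 = P·diag(−1, −27)·P⁻¹ = [[8, −81], [−3, 27]] · [[1, 3], [3, 8]] = [[−235, −624], [78, 207]].

[[−235, −624], [78, 207]]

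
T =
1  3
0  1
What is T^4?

[[1, 12], [0, 1]]

T = I + N where N = [[0, 3], [0, 0]] is strictly upper-triangular, so N^2 = 0.
(I + N)^4 = I + 4·N = [[1, 12], [0, 1]].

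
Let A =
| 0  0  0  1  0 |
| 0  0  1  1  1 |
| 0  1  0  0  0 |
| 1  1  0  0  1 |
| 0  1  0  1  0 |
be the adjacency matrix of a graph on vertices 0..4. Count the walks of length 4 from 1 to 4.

The number of length-4 walks from vertex 1 to vertex 4 is entry (1,4) of A⁴, where A is the adjacency matrix.
A² = [[1, 1, 0, 0, 1], [1, 3, 0, 1, 1], [0, 0, 1, 1, 1], [0, 1, 1, 3, 1], [1, 1, 1, 1, 2]]
A³ = [[0, 1, 1, 3, 1], [1, 2, 3, 5, 4], [1, 3, 0, 1, 1], [3, 5, 1, 2, 4], [1, 4, 1, 4, 2]]
A⁴ = [[3, 5, 1, 2, 4], [5, 12, 2, 7, 7], [1, 2, 3, 5, 4], [2, 7, 5, 12, 7], [4, 7, 4, 7, 8]]

7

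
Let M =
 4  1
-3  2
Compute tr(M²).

14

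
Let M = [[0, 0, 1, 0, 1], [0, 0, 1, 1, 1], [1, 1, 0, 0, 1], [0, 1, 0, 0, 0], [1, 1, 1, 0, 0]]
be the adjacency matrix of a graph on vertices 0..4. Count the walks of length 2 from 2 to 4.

2

The number of length-2 walks from vertex 2 to vertex 4 is entry (2,4) of M², where M is the adjacency matrix.
M² = [[2, 2, 1, 0, 1], [2, 3, 1, 0, 1], [1, 1, 3, 1, 2], [0, 0, 1, 1, 1], [1, 1, 2, 1, 3]]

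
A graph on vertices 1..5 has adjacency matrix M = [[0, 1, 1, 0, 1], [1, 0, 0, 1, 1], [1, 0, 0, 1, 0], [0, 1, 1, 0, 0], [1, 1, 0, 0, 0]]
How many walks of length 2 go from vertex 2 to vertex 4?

0

The number of length-2 walks from vertex 2 to vertex 4 is entry (2,4) of M², where M is the adjacency matrix.
M² = [[3, 1, 0, 2, 1], [1, 3, 2, 0, 1], [0, 2, 2, 0, 1], [2, 0, 0, 2, 1], [1, 1, 1, 1, 2]]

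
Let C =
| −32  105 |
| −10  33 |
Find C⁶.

[[−3926, 13965], [−1330, 4719]]

tr C = 1 and det C = −6, so the characteristic polynomial is λ² − (1)λ + (−6) with roots 3 and −2.
Eigenvectors give P = [[3, 7], [1, 2]] with P⁻¹ = [[−2, 7], [1, −3]], and C = P·diag(3, −2)·P⁻¹.
Then C⁶ = P·diag(729, 64)·P⁻¹ = [[2187, 448], [729, 128]] · [[−2, 7], [1, −3]] = [[−3926, 13965], [−1330, 4719]].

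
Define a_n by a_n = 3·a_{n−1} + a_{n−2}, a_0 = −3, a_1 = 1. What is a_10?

With companion matrix T = [[3, 1], [1, 0]], [a_n, a_{n−1}]ᵀ = T·[a_{n−1}, a_{n−2}]ᵀ, so [a_10, a_9]ᵀ = T^9·[a_1, a_0]ᵀ.
T^9 = [[42837, 12970], [12970, 3927]], giving [a_10, a_9]ᵀ = [[3927], [1189]].

3927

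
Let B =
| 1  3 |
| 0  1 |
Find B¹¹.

[[1, 33], [0, 1]]

B = I + N where N = [[0, 3], [0, 0]] is strictly upper-triangular, so N² = 0.
(I + N)¹¹ = I + 11·N = [[1, 33], [0, 1]].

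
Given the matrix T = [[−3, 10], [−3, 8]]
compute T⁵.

[[−1023, 2110], [−633, 1298]]

tr T = 5 and det T = 6, so the characteristic polynomial is λ² − (5)λ + (6) with roots 2 and 3.
Eigenvectors give P = [[2, −5], [1, −3]] with P⁻¹ = [[3, −5], [1, −2]], and T = P·diag(2, 3)·P⁻¹.
Then T⁵ = P·diag(32, 243)·P⁻¹ = [[64, −1215], [32, −729]] · [[3, −5], [1, −2]] = [[−1023, 2110], [−633, 1298]].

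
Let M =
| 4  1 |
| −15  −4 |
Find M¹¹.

M² = I (check: tr M = 0 and det M = −1), so M¹¹ = M since 11 is odd.

[[4, 1], [−15, −4]]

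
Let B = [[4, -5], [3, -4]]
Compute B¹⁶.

B² = I (check: tr B = 0 and det B = -1), so B¹⁶ = I since 16 is even.

[[1, 0], [0, 1]]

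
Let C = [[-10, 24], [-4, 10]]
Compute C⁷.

[[-640, 1536], [-256, 640]]

tr C = 0 and det C = -4, so the characteristic polynomial is λ² − (0)λ + (-4) with roots 2 and -2.
Eigenvectors give P = [[-2, 3], [-1, 1]] with P⁻¹ = [[1, -3], [1, -2]], and C = P·diag(2, -2)·P⁻¹.
Then C⁷ = P·diag(128, -128)·P⁻¹ = [[-256, -384], [-128, -128]] · [[1, -3], [1, -2]] = [[-640, 1536], [-256, 640]].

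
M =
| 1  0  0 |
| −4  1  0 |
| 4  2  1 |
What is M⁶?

[[1, 0, 0], [−24, 1, 0], [−96, 12, 1]]

M = I + N where N = [[0, 0, 0], [−4, 0, 0], [4, 2, 0]] is strictly lower-triangular, so N³ = 0.
(I + N)⁶ = I + 6·N + 15·N² = [[1, 0, 0], [−24, 1, 0], [−96, 12, 1]].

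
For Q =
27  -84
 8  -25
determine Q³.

[[195, -588], [56, -169]]

tr Q = 2 and det Q = -3, so the characteristic polynomial is λ² − (2)λ + (-3) with roots -1 and 3.
Eigenvectors give P = [[-3, -7], [-1, -2]] with P⁻¹ = [[2, -7], [-1, 3]], and Q = P·diag(-1, 3)·P⁻¹.
Then Q³ = P·diag(-1, 27)·P⁻¹ = [[3, -189], [1, -54]] · [[2, -7], [-1, 3]] = [[195, -588], [56, -169]].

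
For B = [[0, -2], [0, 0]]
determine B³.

B is strictly triangular, hence nilpotent: B² = 0, so B³ = 0.

[[0, 0], [0, 0]]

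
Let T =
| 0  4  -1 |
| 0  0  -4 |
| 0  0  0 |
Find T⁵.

[[0, 0, 0], [0, 0, 0], [0, 0, 0]]

T is strictly triangular, hence nilpotent: T³ = 0, so T⁵ = 0.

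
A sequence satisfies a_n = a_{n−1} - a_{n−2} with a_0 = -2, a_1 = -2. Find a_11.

With companion matrix A = [[1, -1], [1, 0]], [a_n, a_{n−1}]ᵀ = A·[a_{n−1}, a_{n−2}]ᵀ, so [a_11, a_10]ᵀ = A¹⁰·[a_1, a_0]ᵀ.
A¹⁰ = [[-1, 1], [-1, 0]], giving [a_11, a_10]ᵀ = [[0], [2]].

0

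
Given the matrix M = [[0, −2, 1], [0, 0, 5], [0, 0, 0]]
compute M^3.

M is strictly triangular, hence nilpotent: M^3 = 0, so M^3 = 0.

[[0, 0, 0], [0, 0, 0], [0, 0, 0]]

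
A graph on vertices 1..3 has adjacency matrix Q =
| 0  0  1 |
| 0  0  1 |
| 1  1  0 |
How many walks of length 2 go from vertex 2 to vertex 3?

0

The number of length-2 walks from vertex 2 to vertex 3 is entry (2,3) of Q², where Q is the adjacency matrix.
Q² = [[1, 1, 0], [1, 1, 0], [0, 0, 2]]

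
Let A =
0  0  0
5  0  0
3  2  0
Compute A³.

[[0, 0, 0], [0, 0, 0], [0, 0, 0]]

A is strictly triangular, hence nilpotent: A³ = 0, so A³ = 0.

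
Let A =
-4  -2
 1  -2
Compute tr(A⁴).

56

A² = [[14, 12], [-6, 2]]
A³ = [[-44, -52], [26, 8]]
A⁴ = [[124, 192], [-96, -68]]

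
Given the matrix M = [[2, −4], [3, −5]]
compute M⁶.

tr M = −3 and det M = 2, so the characteristic polynomial is λ² − (−3)λ + (2) with roots −2 and −1.
Eigenvectors give P = [[1, 4], [1, 3]] with P⁻¹ = [[−3, 4], [1, −1]], and M = P·diag(−2, −1)·P⁻¹.
Then M⁶ = P·diag(64, 1)·P⁻¹ = [[64, 4], [64, 3]] · [[−3, 4], [1, −1]] = [[−188, 252], [−189, 253]].

[[−188, 252], [−189, 253]]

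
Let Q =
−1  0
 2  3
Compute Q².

[[1, 0], [4, 9]]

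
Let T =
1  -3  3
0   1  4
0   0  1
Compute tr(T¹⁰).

3

T = I + N where N = [[0, -3, 3], [0, 0, 4], [0, 0, 0]] is strictly upper-triangular, so N³ = 0.
(I + N)¹⁰ = I + 10·N + 45·N² = [[1, -30, -510], [0, 1, 40], [0, 0, 1]].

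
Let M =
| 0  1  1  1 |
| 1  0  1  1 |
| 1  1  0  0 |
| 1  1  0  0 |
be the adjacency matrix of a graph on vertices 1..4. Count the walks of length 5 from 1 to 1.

32

The number of length-5 walks from vertex 1 to vertex 1 is entry (1,1) of M⁵, where M is the adjacency matrix.
M² = [[3, 2, 1, 1], [2, 3, 1, 1], [1, 1, 2, 2], [1, 1, 2, 2]]
M³ = [[4, 5, 5, 5], [5, 4, 5, 5], [5, 5, 2, 2], [5, 5, 2, 2]]
M⁴ = [[15, 14, 9, 9], [14, 15, 9, 9], [9, 9, 10, 10], [9, 9, 10, 10]]
M⁵ = [[32, 33, 29, 29], [33, 32, 29, 29], [29, 29, 18, 18], [29, 29, 18, 18]]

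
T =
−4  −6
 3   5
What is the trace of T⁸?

tr T = 1 and det T = −2, so the characteristic polynomial is λ² − (1)λ + (−2) with roots 2 and −1.
Eigenvectors give P = [[−1, −2], [1, 1]] with P⁻¹ = [[1, 2], [−1, −1]], and T = P·diag(2, −1)·P⁻¹.
Then T⁸ = P·diag(256, 1)·P⁻¹ = [[−256, −2], [256, 1]] · [[1, 2], [−1, −1]] = [[−254, −510], [255, 511]].

257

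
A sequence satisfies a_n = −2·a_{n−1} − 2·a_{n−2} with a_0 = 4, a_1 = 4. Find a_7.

−96

With companion matrix M = [[−2, −2], [1, 0]], [a_n, a_{n−1}]ᵀ = M·[a_{n−1}, a_{n−2}]ᵀ, so [a_7, a_6]ᵀ = M^6·[a_1, a_0]ᵀ.
M^6 = [[−8, −16], [8, 8]], giving [a_7, a_6]ᵀ = [[−96], [64]].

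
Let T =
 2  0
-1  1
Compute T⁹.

tr T = 3 and det T = 2, so the characteristic polynomial is λ² − (3)λ + (2) with roots 2 and 1.
Eigenvectors give P = [[-1, 0], [1, -1]] with P⁻¹ = [[-1, 0], [-1, -1]], and T = P·diag(2, 1)·P⁻¹.
Then T⁹ = P·diag(512, 1)·P⁻¹ = [[-512, 0], [512, -1]] · [[-1, 0], [-1, -1]] = [[512, 0], [-511, 1]].

[[512, 0], [-511, 1]]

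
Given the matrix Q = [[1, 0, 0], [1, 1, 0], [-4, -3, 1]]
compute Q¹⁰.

[[1, 0, 0], [10, 1, 0], [-175, -30, 1]]

Q = I + N where N = [[0, 0, 0], [1, 0, 0], [-4, -3, 0]] is strictly lower-triangular, so N³ = 0.
(I + N)¹⁰ = I + 10·N + 45·N² = [[1, 0, 0], [10, 1, 0], [-175, -30, 1]].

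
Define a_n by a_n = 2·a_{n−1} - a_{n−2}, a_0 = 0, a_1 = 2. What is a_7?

14

With companion matrix T = [[2, -1], [1, 0]], [a_n, a_{n−1}]ᵀ = T·[a_{n−1}, a_{n−2}]ᵀ, so [a_7, a_6]ᵀ = T⁶·[a_1, a_0]ᵀ.
T⁶ = [[7, -6], [6, -5]], giving [a_7, a_6]ᵀ = [[14], [12]].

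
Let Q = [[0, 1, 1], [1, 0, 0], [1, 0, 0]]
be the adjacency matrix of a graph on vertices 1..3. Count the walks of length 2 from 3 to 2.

The number of length-2 walks from vertex 3 to vertex 2 is entry (3,2) of Q^2, where Q is the adjacency matrix.
Q^2 = [[2, 0, 0], [0, 1, 1], [0, 1, 1]]

1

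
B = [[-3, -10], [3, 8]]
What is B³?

[[-87, -190], [57, 122]]

tr B = 5 and det B = 6, so the characteristic polynomial is λ² − (5)λ + (6) with roots 2 and 3.
Eigenvectors give P = [[2, 5], [-1, -3]] with P⁻¹ = [[3, 5], [-1, -2]], and B = P·diag(2, 3)·P⁻¹.
Then B³ = P·diag(8, 27)·P⁻¹ = [[16, 135], [-8, -81]] · [[3, 5], [-1, -2]] = [[-87, -190], [57, 122]].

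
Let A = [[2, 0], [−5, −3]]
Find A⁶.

tr A = −1 and det A = −6, so the characteristic polynomial is λ² − (−1)λ + (−6) with roots 2 and −3.
Eigenvectors give P = [[1, 0], [−1, 1]] with P⁻¹ = [[1, 0], [1, 1]], and A = P·diag(2, −3)·P⁻¹.
Then A⁶ = P·diag(64, 729)·P⁻¹ = [[64, 0], [−64, 729]] · [[1, 0], [1, 1]] = [[64, 0], [665, 729]].

[[64, 0], [665, 729]]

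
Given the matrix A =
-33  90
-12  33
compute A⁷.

[[-24057, 65610], [-8748, 24057]]

tr A = 0 and det A = -9, so the characteristic polynomial is λ² − (0)λ + (-9) with roots -3 and 3.
Eigenvectors give P = [[3, -5], [1, -2]] with P⁻¹ = [[2, -5], [1, -3]], and A = P·diag(-3, 3)·P⁻¹.
Then A⁷ = P·diag(-2187, 2187)·P⁻¹ = [[-6561, -10935], [-2187, -4374]] · [[2, -5], [1, -3]] = [[-24057, 65610], [-8748, 24057]].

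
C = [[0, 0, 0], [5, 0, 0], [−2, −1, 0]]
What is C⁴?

[[0, 0, 0], [0, 0, 0], [0, 0, 0]]

C is strictly triangular, hence nilpotent: C³ = 0, so C⁴ = 0.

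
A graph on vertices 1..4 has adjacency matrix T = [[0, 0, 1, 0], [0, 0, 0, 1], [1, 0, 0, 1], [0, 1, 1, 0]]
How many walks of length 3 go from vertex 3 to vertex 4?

The number of length-3 walks from vertex 3 to vertex 4 is entry (3,4) of T³, where T is the adjacency matrix.
T² = [[1, 0, 0, 1], [0, 1, 1, 0], [0, 1, 2, 0], [1, 0, 0, 2]]
T³ = [[0, 1, 2, 0], [1, 0, 0, 2], [2, 0, 0, 3], [0, 2, 3, 0]]

3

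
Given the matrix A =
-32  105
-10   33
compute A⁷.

[[-14018, 48615], [-4630, 16077]]

tr A = 1 and det A = -6, so the characteristic polynomial is λ² − (1)λ + (-6) with roots -2 and 3.
Eigenvectors give P = [[7, 3], [2, 1]] with P⁻¹ = [[1, -3], [-2, 7]], and A = P·diag(-2, 3)·P⁻¹.
Then A⁷ = P·diag(-128, 2187)·P⁻¹ = [[-896, 6561], [-256, 2187]] · [[1, -3], [-2, 7]] = [[-14018, 48615], [-4630, 16077]].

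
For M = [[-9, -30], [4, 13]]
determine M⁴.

tr M = 4 and det M = 3, so the characteristic polynomial is λ² − (4)λ + (3) with roots 1 and 3.
Eigenvectors give P = [[3, -5], [-1, 2]] with P⁻¹ = [[2, 5], [1, 3]], and M = P·diag(1, 3)·P⁻¹.
Then M⁴ = P·diag(1, 81)·P⁻¹ = [[3, -405], [-1, 162]] · [[2, 5], [1, 3]] = [[-399, -1200], [160, 481]].

[[-399, -1200], [160, 481]]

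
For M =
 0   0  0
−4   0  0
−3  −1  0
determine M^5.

M is strictly triangular, hence nilpotent: M^3 = 0, so M^5 = 0.

[[0, 0, 0], [0, 0, 0], [0, 0, 0]]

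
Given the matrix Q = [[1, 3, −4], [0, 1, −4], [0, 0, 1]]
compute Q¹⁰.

[[1, 30, −580], [0, 1, −40], [0, 0, 1]]

Q = I + N where N = [[0, 3, −4], [0, 0, −4], [0, 0, 0]] is strictly upper-triangular, so N³ = 0.
(I + N)¹⁰ = I + 10·N + 45·N² = [[1, 30, −580], [0, 1, −40], [0, 0, 1]].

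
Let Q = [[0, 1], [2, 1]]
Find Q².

[[2, 1], [2, 3]]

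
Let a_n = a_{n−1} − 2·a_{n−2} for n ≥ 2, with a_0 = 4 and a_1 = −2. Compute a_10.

With companion matrix M = [[1, −2], [1, 0]], [a_n, a_{n−1}]ᵀ = M·[a_{n−1}, a_{n−2}]ᵀ, so [a_10, a_9]ᵀ = M^9·[a_1, a_0]ᵀ.
M^9 = [[−11, 34], [−17, 6]], giving [a_10, a_9]ᵀ = [[158], [58]].

158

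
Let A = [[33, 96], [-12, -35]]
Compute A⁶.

tr A = -2 and det A = -3, so the characteristic polynomial is λ² − (-2)λ + (-3) with roots 1 and -3.
Eigenvectors give P = [[3, -8], [-1, 3]] with P⁻¹ = [[3, 8], [1, 3]], and A = P·diag(1, -3)·P⁻¹.
Then A⁶ = P·diag(1, 729)·P⁻¹ = [[3, -5832], [-1, 2187]] · [[3, 8], [1, 3]] = [[-5823, -17472], [2184, 6553]].

[[-5823, -17472], [2184, 6553]]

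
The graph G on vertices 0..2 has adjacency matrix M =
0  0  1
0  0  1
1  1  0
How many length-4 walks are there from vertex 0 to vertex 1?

2

The number of length-4 walks from vertex 0 to vertex 1 is entry (0,1) of M⁴, where M is the adjacency matrix.
M² = [[1, 1, 0], [1, 1, 0], [0, 0, 2]]
M³ = [[0, 0, 2], [0, 0, 2], [2, 2, 0]]
M⁴ = [[2, 2, 0], [2, 2, 0], [0, 0, 4]]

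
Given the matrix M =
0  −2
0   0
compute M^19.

M is strictly triangular, hence nilpotent: M^2 = 0, so M^19 = 0.

[[0, 0], [0, 0]]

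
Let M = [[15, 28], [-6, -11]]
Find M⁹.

[[137775, 275548], [-59046, -118091]]

tr M = 4 and det M = 3, so the characteristic polynomial is λ² − (4)λ + (3) with roots 1 and 3.
Eigenvectors give P = [[-2, 7], [1, -3]] with P⁻¹ = [[3, 7], [1, 2]], and M = P·diag(1, 3)·P⁻¹.
Then M⁹ = P·diag(1, 19683)·P⁻¹ = [[-2, 137781], [1, -59049]] · [[3, 7], [1, 2]] = [[137775, 275548], [-59046, -118091]].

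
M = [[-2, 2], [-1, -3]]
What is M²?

[[2, -10], [5, 7]]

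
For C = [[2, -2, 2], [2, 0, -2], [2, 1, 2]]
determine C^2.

[[4, -2, 12], [0, -6, 0], [10, -2, 6]]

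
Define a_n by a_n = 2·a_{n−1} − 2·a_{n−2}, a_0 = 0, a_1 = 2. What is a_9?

With companion matrix A = [[2, −2], [1, 0]], [a_n, a_{n−1}]ᵀ = A·[a_{n−1}, a_{n−2}]ᵀ, so [a_9, a_8]ᵀ = A^8·[a_1, a_0]ᵀ.
A^8 = [[16, 0], [0, 16]], giving [a_9, a_8]ᵀ = [[32], [0]].

32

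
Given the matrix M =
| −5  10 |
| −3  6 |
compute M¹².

[[−5, 10], [−3, 6]]

M² = M (a projection; rank 1, trace 1), so M¹² = M.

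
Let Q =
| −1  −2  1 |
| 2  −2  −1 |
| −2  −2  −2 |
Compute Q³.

Q² = [[−5, 4, −1], [−4, 2, 6], [2, 12, 4]]
Q³ = [[15, 4, −7], [−4, −8, −18], [14, −36, −18]]

[[15, 4, −7], [−4, −8, −18], [14, −36, −18]]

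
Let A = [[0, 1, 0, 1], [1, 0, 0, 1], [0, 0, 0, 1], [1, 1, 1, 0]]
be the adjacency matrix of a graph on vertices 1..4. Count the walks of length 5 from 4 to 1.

17

The number of length-5 walks from vertex 4 to vertex 1 is entry (4,1) of A⁵, where A is the adjacency matrix.
A² = [[2, 1, 1, 1], [1, 2, 1, 1], [1, 1, 1, 0], [1, 1, 0, 3]]
A³ = [[2, 3, 1, 4], [3, 2, 1, 4], [1, 1, 0, 3], [4, 4, 3, 2]]
A⁴ = [[7, 6, 4, 6], [6, 7, 4, 6], [4, 4, 3, 2], [6, 6, 2, 11]]
A⁵ = [[12, 13, 6, 17], [13, 12, 6, 17], [6, 6, 2, 11], [17, 17, 11, 14]]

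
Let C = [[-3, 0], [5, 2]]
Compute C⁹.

[[-19683, 0], [20195, 512]]

tr C = -1 and det C = -6, so the characteristic polynomial is λ² − (-1)λ + (-6) with roots -3 and 2.
Eigenvectors give P = [[1, 0], [-1, -1]] with P⁻¹ = [[1, 0], [-1, -1]], and C = P·diag(-3, 2)·P⁻¹.
Then C⁹ = P·diag(-19683, 512)·P⁻¹ = [[-19683, 0], [19683, -512]] · [[1, 0], [-1, -1]] = [[-19683, 0], [20195, 512]].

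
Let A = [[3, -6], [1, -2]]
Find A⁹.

[[3, -6], [1, -2]]

A² = A (a projection; rank 1, trace 1), so A⁹ = A.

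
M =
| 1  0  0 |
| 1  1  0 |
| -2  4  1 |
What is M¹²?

[[1, 0, 0], [12, 1, 0], [240, 48, 1]]

M = I + N where N = [[0, 0, 0], [1, 0, 0], [-2, 4, 0]] is strictly lower-triangular, so N³ = 0.
(I + N)¹² = I + 12·N + 66·N² = [[1, 0, 0], [12, 1, 0], [240, 48, 1]].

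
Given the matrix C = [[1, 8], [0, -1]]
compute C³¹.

[[1, 8], [0, -1]]

C² = I (check: tr C = 0 and det C = -1), so C³¹ = C since 31 is odd.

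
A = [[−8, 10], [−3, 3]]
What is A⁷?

[[−12482, 20590], [−6177, 10167]]

tr A = −5 and det A = 6, so the characteristic polynomial is λ² − (−5)λ + (6) with roots −3 and −2.
Eigenvectors give P = [[2, 5], [1, 3]] with P⁻¹ = [[3, −5], [−1, 2]], and A = P·diag(−3, −2)·P⁻¹.
Then A⁷ = P·diag(−2187, −128)·P⁻¹ = [[−4374, −640], [−2187, −384]] · [[3, −5], [−1, 2]] = [[−12482, 20590], [−6177, 10167]].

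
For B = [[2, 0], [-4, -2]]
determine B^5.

tr B = 0 and det B = -4, so the characteristic polynomial is λ² − (0)λ + (-4) with roots 2 and -2.
Eigenvectors give P = [[-1, 0], [1, 1]] with P⁻¹ = [[-1, 0], [1, 1]], and B = P·diag(2, -2)·P⁻¹.
Then B^5 = P·diag(32, -32)·P⁻¹ = [[-32, 0], [32, -32]] · [[-1, 0], [1, 1]] = [[32, 0], [-64, -32]].

[[32, 0], [-64, -32]]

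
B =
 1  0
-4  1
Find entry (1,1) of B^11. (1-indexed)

1

B = I + N where N = [[0, 0], [-4, 0]] is strictly lower-triangular, so N^2 = 0.
(I + N)^11 = I + 11·N = [[1, 0], [-44, 1]].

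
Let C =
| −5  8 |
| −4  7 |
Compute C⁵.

tr C = 2 and det C = −3, so the characteristic polynomial is λ² − (2)λ + (−3) with roots 3 and −1.
Eigenvectors give P = [[1, −2], [1, −1]] with P⁻¹ = [[−1, 2], [−1, 1]], and C = P·diag(3, −1)·P⁻¹.
Then C⁵ = P·diag(243, −1)·P⁻¹ = [[243, 2], [243, 1]] · [[−1, 2], [−1, 1]] = [[−245, 488], [−244, 487]].

[[−245, 488], [−244, 487]]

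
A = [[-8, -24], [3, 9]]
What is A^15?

A² = A (a projection; rank 1, trace 1), so A^15 = A.

[[-8, -24], [3, 9]]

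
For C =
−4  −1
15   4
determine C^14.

[[1, 0], [0, 1]]

C² = I (check: tr C = 0 and det C = −1), so C^14 = I since 14 is even.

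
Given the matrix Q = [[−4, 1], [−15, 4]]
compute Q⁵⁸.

Q² = I (check: tr Q = 0 and det Q = −1), so Q⁵⁸ = I since 58 is even.

[[1, 0], [0, 1]]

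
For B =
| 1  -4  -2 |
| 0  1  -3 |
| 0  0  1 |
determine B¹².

[[1, -48, 768], [0, 1, -36], [0, 0, 1]]

B = I + N where N = [[0, -4, -2], [0, 0, -3], [0, 0, 0]] is strictly upper-triangular, so N³ = 0.
(I + N)¹² = I + 12·N + 66·N² = [[1, -48, 768], [0, 1, -36], [0, 0, 1]].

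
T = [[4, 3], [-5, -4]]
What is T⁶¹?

T² = I (check: tr T = 0 and det T = -1), so T⁶¹ = T since 61 is odd.

[[4, 3], [-5, -4]]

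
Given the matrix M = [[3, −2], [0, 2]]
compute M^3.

M^2 = [[9, −10], [0, 4]]
M^3 = [[27, −38], [0, 8]]

[[27, −38], [0, 8]]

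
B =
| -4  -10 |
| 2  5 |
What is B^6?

B² = B (a projection; rank 1, trace 1), so B^6 = B.

[[-4, -10], [2, 5]]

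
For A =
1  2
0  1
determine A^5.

[[1, 10], [0, 1]]

A = I + N where N = [[0, 2], [0, 0]] is strictly upper-triangular, so N^2 = 0.
(I + N)^5 = I + 5·N = [[1, 10], [0, 1]].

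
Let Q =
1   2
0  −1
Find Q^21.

[[1, 2], [0, −1]]

Q² = I (check: tr Q = 0 and det Q = −1), so Q^21 = Q since 21 is odd.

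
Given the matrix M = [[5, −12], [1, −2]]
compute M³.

tr M = 3 and det M = 2, so the characteristic polynomial is λ² − (3)λ + (2) with roots 1 and 2.
Eigenvectors give P = [[3, 4], [1, 1]] with P⁻¹ = [[−1, 4], [1, −3]], and M = P·diag(1, 2)·P⁻¹.
Then M³ = P·diag(1, 8)·P⁻¹ = [[3, 32], [1, 8]] · [[−1, 4], [1, −3]] = [[29, −84], [7, −20]].

[[29, −84], [7, −20]]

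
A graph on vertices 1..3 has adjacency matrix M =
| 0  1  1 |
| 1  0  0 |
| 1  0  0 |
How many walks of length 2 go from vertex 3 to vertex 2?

The number of length-2 walks from vertex 3 to vertex 2 is entry (3,2) of M², where M is the adjacency matrix.
M² = [[2, 0, 0], [0, 1, 1], [0, 1, 1]]

1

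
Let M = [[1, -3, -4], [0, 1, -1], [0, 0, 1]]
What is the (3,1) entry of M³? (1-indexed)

0

M = I + N where N = [[0, -3, -4], [0, 0, -1], [0, 0, 0]] is strictly upper-triangular, so N³ = 0.
(I + N)³ = I + 3·N + 3·N² = [[1, -9, -3], [0, 1, -3], [0, 0, 1]].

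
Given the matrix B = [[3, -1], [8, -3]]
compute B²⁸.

[[1, 0], [0, 1]]

B² = I (check: tr B = 0 and det B = -1), so B²⁸ = I since 28 is even.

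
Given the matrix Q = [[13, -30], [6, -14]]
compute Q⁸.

[[-1019, 2550], [-510, 1276]]

tr Q = -1 and det Q = -2, so the characteristic polynomial is λ² − (-1)λ + (-2) with roots -2 and 1.
Eigenvectors give P = [[-2, -5], [-1, -2]] with P⁻¹ = [[2, -5], [-1, 2]], and Q = P·diag(-2, 1)·P⁻¹.
Then Q⁸ = P·diag(256, 1)·P⁻¹ = [[-512, -5], [-256, -2]] · [[2, -5], [-1, 2]] = [[-1019, 2550], [-510, 1276]].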